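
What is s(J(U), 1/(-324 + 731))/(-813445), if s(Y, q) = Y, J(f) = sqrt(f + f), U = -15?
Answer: -I*sqrt(30)/813445 ≈ -6.7334e-6*I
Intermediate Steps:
J(f) = sqrt(2)*sqrt(f) (J(f) = sqrt(2*f) = sqrt(2)*sqrt(f))
s(J(U), 1/(-324 + 731))/(-813445) = (sqrt(2)*sqrt(-15))/(-813445) = (sqrt(2)*(I*sqrt(15)))*(-1/813445) = (I*sqrt(30))*(-1/813445) = -I*sqrt(30)/813445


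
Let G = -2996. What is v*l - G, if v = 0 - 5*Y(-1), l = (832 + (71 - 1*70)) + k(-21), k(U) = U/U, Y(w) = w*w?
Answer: -1174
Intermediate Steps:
Y(w) = w**2
k(U) = 1
l = 834 (l = (832 + (71 - 1*70)) + 1 = (832 + (71 - 70)) + 1 = (832 + 1) + 1 = 833 + 1 = 834)
v = -5 (v = 0 - 5*(-1)**2 = 0 - 5*1 = 0 - 5 = -5)
v*l - G = -5*834 - 1*(-2996) = -4170 + 2996 = -1174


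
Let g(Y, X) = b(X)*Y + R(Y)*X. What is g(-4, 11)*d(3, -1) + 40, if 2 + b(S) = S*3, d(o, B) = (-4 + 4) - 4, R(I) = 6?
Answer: 272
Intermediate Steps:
d(o, B) = -4 (d(o, B) = 0 - 4 = -4)
b(S) = -2 + 3*S (b(S) = -2 + S*3 = -2 + 3*S)
g(Y, X) = 6*X + Y*(-2 + 3*X) (g(Y, X) = (-2 + 3*X)*Y + 6*X = Y*(-2 + 3*X) + 6*X = 6*X + Y*(-2 + 3*X))
g(-4, 11)*d(3, -1) + 40 = (6*11 - 4*(-2 + 3*11))*(-4) + 40 = (66 - 4*(-2 + 33))*(-4) + 40 = (66 - 4*31)*(-4) + 40 = (66 - 124)*(-4) + 40 = -58*(-4) + 40 = 232 + 40 = 272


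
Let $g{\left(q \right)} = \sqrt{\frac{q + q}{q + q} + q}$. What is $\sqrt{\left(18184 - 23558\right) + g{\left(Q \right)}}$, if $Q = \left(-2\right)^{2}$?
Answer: $\sqrt{-5374 + \sqrt{5}} \approx 73.292 i$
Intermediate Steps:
$Q = 4$
$g{\left(q \right)} = \sqrt{1 + q}$ ($g{\left(q \right)} = \sqrt{\frac{2 q}{2 q} + q} = \sqrt{2 q \frac{1}{2 q} + q} = \sqrt{1 + q}$)
$\sqrt{\left(18184 - 23558\right) + g{\left(Q \right)}} = \sqrt{\left(18184 - 23558\right) + \sqrt{1 + 4}} = \sqrt{-5374 + \sqrt{5}}$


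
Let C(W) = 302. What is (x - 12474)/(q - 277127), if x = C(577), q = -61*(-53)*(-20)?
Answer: 12172/341787 ≈ 0.035613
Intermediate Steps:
q = -64660 (q = 3233*(-20) = -64660)
x = 302
(x - 12474)/(q - 277127) = (302 - 12474)/(-64660 - 277127) = -12172/(-341787) = -12172*(-1/341787) = 12172/341787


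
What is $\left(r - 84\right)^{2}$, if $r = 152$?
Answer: $4624$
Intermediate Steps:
$\left(r - 84\right)^{2} = \left(152 - 84\right)^{2} = 68^{2} = 4624$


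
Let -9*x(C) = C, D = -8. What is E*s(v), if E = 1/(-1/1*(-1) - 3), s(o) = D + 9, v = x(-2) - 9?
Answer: -1/2 ≈ -0.50000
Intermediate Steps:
x(C) = -C/9
v = -79/9 (v = -1/9*(-2) - 9 = 2/9 - 9 = -79/9 ≈ -8.7778)
s(o) = 1 (s(o) = -8 + 9 = 1)
E = -1/2 (E = 1/(-1*1*(-1) - 3) = 1/(-1*(-1) - 3) = 1/(1 - 3) = 1/(-2) = -1/2 ≈ -0.50000)
E*s(v) = -1/2*1 = -1/2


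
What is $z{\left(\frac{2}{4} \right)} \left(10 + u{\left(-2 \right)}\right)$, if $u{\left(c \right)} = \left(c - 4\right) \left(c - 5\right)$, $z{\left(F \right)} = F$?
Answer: $26$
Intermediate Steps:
$u{\left(c \right)} = \left(-5 + c\right) \left(-4 + c\right)$ ($u{\left(c \right)} = \left(-4 + c\right) \left(-5 + c\right) = \left(-5 + c\right) \left(-4 + c\right)$)
$z{\left(\frac{2}{4} \right)} \left(10 + u{\left(-2 \right)}\right) = \frac{2}{4} \left(10 + \left(20 + \left(-2\right)^{2} - -18\right)\right) = 2 \cdot \frac{1}{4} \left(10 + \left(20 + 4 + 18\right)\right) = \frac{10 + 42}{2} = \frac{1}{2} \cdot 52 = 26$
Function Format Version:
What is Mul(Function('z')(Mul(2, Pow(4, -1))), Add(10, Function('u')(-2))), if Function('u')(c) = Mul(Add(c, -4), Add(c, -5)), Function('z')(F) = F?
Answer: 26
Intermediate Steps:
Function('u')(c) = Mul(Add(-5, c), Add(-4, c)) (Function('u')(c) = Mul(Add(-4, c), Add(-5, c)) = Mul(Add(-5, c), Add(-4, c)))
Mul(Function('z')(Mul(2, Pow(4, -1))), Add(10, Function('u')(-2))) = Mul(Mul(2, Pow(4, -1)), Add(10, Add(20, Pow(-2, 2), Mul(-9, -2)))) = Mul(Mul(2, Rational(1, 4)), Add(10, Add(20, 4, 18))) = Mul(Rational(1, 2), Add(10, 42)) = Mul(Rational(1, 2), 52) = 26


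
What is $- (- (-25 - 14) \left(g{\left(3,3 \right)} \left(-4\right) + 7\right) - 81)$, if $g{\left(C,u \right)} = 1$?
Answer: $-36$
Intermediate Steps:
$- (- (-25 - 14) \left(g{\left(3,3 \right)} \left(-4\right) + 7\right) - 81) = - (- (-25 - 14) \left(1 \left(-4\right) + 7\right) - 81) = - (- (-25 - 14) \left(-4 + 7\right) - 81) = - (\left(-1\right) \left(-39\right) 3 - 81) = - (39 \cdot 3 - 81) = - (117 - 81) = \left(-1\right) 36 = -36$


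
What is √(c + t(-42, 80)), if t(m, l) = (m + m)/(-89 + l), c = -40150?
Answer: I*√361266/3 ≈ 200.35*I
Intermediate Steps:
t(m, l) = 2*m/(-89 + l) (t(m, l) = (2*m)/(-89 + l) = 2*m/(-89 + l))
√(c + t(-42, 80)) = √(-40150 + 2*(-42)/(-89 + 80)) = √(-40150 + 2*(-42)/(-9)) = √(-40150 + 2*(-42)*(-⅑)) = √(-40150 + 28/3) = √(-120422/3) = I*√361266/3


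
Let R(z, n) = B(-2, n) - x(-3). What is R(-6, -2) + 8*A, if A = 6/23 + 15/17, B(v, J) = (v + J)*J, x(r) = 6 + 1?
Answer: 3967/391 ≈ 10.146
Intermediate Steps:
x(r) = 7
B(v, J) = J*(J + v) (B(v, J) = (J + v)*J = J*(J + v))
R(z, n) = -7 + n*(-2 + n) (R(z, n) = n*(n - 2) - 1*7 = n*(-2 + n) - 7 = -7 + n*(-2 + n))
A = 447/391 (A = 6*(1/23) + 15*(1/17) = 6/23 + 15/17 = 447/391 ≈ 1.1432)
R(-6, -2) + 8*A = (-7 - 2*(-2 - 2)) + 8*(447/391) = (-7 - 2*(-4)) + 3576/391 = (-7 + 8) + 3576/391 = 1 + 3576/391 = 3967/391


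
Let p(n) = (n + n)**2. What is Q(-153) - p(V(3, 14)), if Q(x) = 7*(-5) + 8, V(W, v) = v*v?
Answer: -153691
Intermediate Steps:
V(W, v) = v**2
p(n) = 4*n**2 (p(n) = (2*n)**2 = 4*n**2)
Q(x) = -27 (Q(x) = -35 + 8 = -27)
Q(-153) - p(V(3, 14)) = -27 - 4*(14**2)**2 = -27 - 4*196**2 = -27 - 4*38416 = -27 - 1*153664 = -27 - 153664 = -153691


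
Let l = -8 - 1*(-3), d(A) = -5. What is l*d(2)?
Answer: 25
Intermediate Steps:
l = -5 (l = -8 + 3 = -5)
l*d(2) = -5*(-5) = 25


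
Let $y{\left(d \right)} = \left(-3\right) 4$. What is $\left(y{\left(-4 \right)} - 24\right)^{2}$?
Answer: $1296$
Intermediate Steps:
$y{\left(d \right)} = -12$
$\left(y{\left(-4 \right)} - 24\right)^{2} = \left(-12 - 24\right)^{2} = \left(-36\right)^{2} = 1296$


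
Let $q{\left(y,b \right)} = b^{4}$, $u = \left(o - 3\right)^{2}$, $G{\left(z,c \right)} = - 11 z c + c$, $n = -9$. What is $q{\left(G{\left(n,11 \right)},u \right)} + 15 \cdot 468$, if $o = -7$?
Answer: $100007020$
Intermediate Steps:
$G{\left(z,c \right)} = c - 11 c z$ ($G{\left(z,c \right)} = - 11 c z + c = c - 11 c z$)
$u = 100$ ($u = \left(-7 - 3\right)^{2} = \left(-10\right)^{2} = 100$)
$q{\left(G{\left(n,11 \right)},u \right)} + 15 \cdot 468 = 100^{4} + 15 \cdot 468 = 100000000 + 7020 = 100007020$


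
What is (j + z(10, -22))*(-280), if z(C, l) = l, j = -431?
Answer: 126840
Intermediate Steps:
(j + z(10, -22))*(-280) = (-431 - 22)*(-280) = -453*(-280) = 126840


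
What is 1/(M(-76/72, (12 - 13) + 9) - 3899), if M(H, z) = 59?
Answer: -1/3840 ≈ -0.00026042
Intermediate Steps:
1/(M(-76/72, (12 - 13) + 9) - 3899) = 1/(59 - 3899) = 1/(-3840) = -1/3840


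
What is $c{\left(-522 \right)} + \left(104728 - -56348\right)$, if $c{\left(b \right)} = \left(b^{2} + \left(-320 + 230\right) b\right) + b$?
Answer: $480018$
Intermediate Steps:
$c{\left(b \right)} = b^{2} - 89 b$ ($c{\left(b \right)} = \left(b^{2} - 90 b\right) + b = b^{2} - 89 b$)
$c{\left(-522 \right)} + \left(104728 - -56348\right) = - 522 \left(-89 - 522\right) + \left(104728 - -56348\right) = \left(-522\right) \left(-611\right) + \left(104728 + 56348\right) = 318942 + 161076 = 480018$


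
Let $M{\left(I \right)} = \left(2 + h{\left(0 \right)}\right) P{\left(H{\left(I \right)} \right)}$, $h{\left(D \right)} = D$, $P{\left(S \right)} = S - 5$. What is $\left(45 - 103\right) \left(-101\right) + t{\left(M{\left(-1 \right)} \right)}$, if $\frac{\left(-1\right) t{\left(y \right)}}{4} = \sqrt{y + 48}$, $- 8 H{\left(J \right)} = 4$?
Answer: $5858 - 4 \sqrt{37} \approx 5833.7$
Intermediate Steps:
$H{\left(J \right)} = - \frac{1}{2}$ ($H{\left(J \right)} = \left(- \frac{1}{8}\right) 4 = - \frac{1}{2}$)
$P{\left(S \right)} = -5 + S$
$M{\left(I \right)} = -11$ ($M{\left(I \right)} = \left(2 + 0\right) \left(-5 - \frac{1}{2}\right) = 2 \left(- \frac{11}{2}\right) = -11$)
$t{\left(y \right)} = - 4 \sqrt{48 + y}$ ($t{\left(y \right)} = - 4 \sqrt{y + 48} = - 4 \sqrt{48 + y}$)
$\left(45 - 103\right) \left(-101\right) + t{\left(M{\left(-1 \right)} \right)} = \left(45 - 103\right) \left(-101\right) - 4 \sqrt{48 - 11} = \left(-58\right) \left(-101\right) - 4 \sqrt{37} = 5858 - 4 \sqrt{37}$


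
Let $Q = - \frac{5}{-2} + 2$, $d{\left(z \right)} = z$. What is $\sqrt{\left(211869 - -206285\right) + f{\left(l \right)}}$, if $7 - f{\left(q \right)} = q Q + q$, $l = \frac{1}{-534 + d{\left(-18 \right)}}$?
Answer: $\frac{\sqrt{31853833095}}{276} \approx 646.65$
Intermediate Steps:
$Q = \frac{9}{2}$ ($Q = \left(-5\right) \left(- \frac{1}{2}\right) + 2 = \frac{5}{2} + 2 = \frac{9}{2} \approx 4.5$)
$l = - \frac{1}{552}$ ($l = \frac{1}{-534 - 18} = \frac{1}{-552} = - \frac{1}{552} \approx -0.0018116$)
$f{\left(q \right)} = 7 - \frac{11 q}{2}$ ($f{\left(q \right)} = 7 - \left(q \frac{9}{2} + q\right) = 7 - \left(\frac{9 q}{2} + q\right) = 7 - \frac{11 q}{2}$)
$\sqrt{\left(211869 - -206285\right) + f{\left(l \right)}} = \sqrt{\left(211869 - -206285\right) + \left(7 - - \frac{11}{1104}\right)} = \sqrt{\left(211869 + 206285\right) + \left(7 + \frac{11}{1104}\right)} = \sqrt{418154 + \frac{7739}{1104}} = \sqrt{\frac{461649755}{1104}} = \frac{\sqrt{31853833095}}{276}$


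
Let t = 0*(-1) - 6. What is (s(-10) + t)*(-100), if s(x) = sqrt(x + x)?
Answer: 600 - 200*I*sqrt(5) ≈ 600.0 - 447.21*I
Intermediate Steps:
t = -6 (t = 0 - 6 = -6)
s(x) = sqrt(2)*sqrt(x) (s(x) = sqrt(2*x) = sqrt(2)*sqrt(x))
(s(-10) + t)*(-100) = (sqrt(2)*sqrt(-10) - 6)*(-100) = (sqrt(2)*(I*sqrt(10)) - 6)*(-100) = (2*I*sqrt(5) - 6)*(-100) = (-6 + 2*I*sqrt(5))*(-100) = 600 - 200*I*sqrt(5)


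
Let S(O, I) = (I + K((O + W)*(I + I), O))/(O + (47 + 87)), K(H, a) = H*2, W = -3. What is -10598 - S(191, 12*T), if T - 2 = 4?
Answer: -3498566/325 ≈ -10765.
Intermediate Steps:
T = 6 (T = 2 + 4 = 6)
K(H, a) = 2*H
S(O, I) = (I + 4*I*(-3 + O))/(134 + O) (S(O, I) = (I + 2*((O - 3)*(I + I)))/(O + (47 + 87)) = (I + 2*((-3 + O)*(2*I)))/(O + 134) = (I + 2*(2*I*(-3 + O)))/(134 + O) = (I + 4*I*(-3 + O))/(134 + O))
-10598 - S(191, 12*T) = -10598 - 12*6*(-11 + 4*191)/(134 + 191) = -10598 - 72*(-11 + 764)/325 = -10598 - 72*753/325 = -10598 - 1*54216/325 = -10598 - 54216/325 = -3498566/325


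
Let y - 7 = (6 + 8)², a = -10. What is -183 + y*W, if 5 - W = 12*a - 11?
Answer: 27425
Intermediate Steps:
W = 136 (W = 5 - (12*(-10) - 11) = 5 - (-120 - 11) = 5 - 1*(-131) = 5 + 131 = 136)
y = 203 (y = 7 + (6 + 8)² = 7 + 14² = 7 + 196 = 203)
-183 + y*W = -183 + 203*136 = -183 + 27608 = 27425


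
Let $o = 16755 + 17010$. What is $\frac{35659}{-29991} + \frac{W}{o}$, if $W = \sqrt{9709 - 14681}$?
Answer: $- \frac{2743}{2307} + \frac{2 i \sqrt{1243}}{33765} \approx -1.189 + 0.0020883 i$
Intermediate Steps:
$o = 33765$
$W = 2 i \sqrt{1243}$ ($W = \sqrt{-4972} = 2 i \sqrt{1243} \approx 70.512 i$)
$\frac{35659}{-29991} + \frac{W}{o} = \frac{35659}{-29991} + \frac{2 i \sqrt{1243}}{33765} = 35659 \left(- \frac{1}{29991}\right) + 2 i \sqrt{1243} \cdot \frac{1}{33765} = - \frac{2743}{2307} + \frac{2 i \sqrt{1243}}{33765}$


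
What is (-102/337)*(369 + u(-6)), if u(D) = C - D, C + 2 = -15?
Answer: -36516/337 ≈ -108.36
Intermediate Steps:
C = -17 (C = -2 - 15 = -17)
u(D) = -17 - D
(-102/337)*(369 + u(-6)) = (-102/337)*(369 + (-17 - 1*(-6))) = (-102*1/337)*(369 + (-17 + 6)) = -102*(369 - 11)/337 = -102/337*358 = -36516/337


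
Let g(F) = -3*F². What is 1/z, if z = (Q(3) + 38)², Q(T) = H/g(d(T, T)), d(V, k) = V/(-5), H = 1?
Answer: 729/1002001 ≈ 0.00072754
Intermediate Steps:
d(V, k) = -V/5 (d(V, k) = V*(-⅕) = -V/5)
Q(T) = -25/(3*T²) (Q(T) = 1/(-3*T²/25) = 1*(-25/(3*T²)) = -25/(3*T²))
z = 1002001/729 (z = (-25/3/3² + 38)² = (-25/3*⅑ + 38)² = (-25/27 + 38)² = (1001/27)² = 1002001/729 ≈ 1374.5)
1/z = 1/(1002001/729) = 729/1002001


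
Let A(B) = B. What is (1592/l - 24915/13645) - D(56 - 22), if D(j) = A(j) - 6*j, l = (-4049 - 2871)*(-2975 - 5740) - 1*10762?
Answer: 13836574521777/82275308351 ≈ 168.17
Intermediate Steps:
l = 60297038 (l = -6920*(-8715) - 10762 = 60307800 - 10762 = 60297038)
D(j) = -5*j (D(j) = j - 6*j = -5*j)
(1592/l - 24915/13645) - D(56 - 22) = (1592/60297038 - 24915/13645) - (-5)*(56 - 22) = (1592*(1/60297038) - 24915*1/13645) - (-5)*34 = (796/30148519 - 4983/2729) - 1*(-170) = -150227897893/82275308351 + 170 = 13836574521777/82275308351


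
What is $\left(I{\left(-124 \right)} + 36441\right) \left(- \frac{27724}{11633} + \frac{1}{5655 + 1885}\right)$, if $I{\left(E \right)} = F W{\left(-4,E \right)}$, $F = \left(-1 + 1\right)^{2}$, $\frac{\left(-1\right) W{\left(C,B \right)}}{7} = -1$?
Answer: $- \frac{7617164823207}{87712820} \approx -86842.0$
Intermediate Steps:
$W{\left(C,B \right)} = 7$ ($W{\left(C,B \right)} = \left(-7\right) \left(-1\right) = 7$)
$F = 0$ ($F = 0^{2} = 0$)
$I{\left(E \right)} = 0$ ($I{\left(E \right)} = 0 \cdot 7 = 0$)
$\left(I{\left(-124 \right)} + 36441\right) \left(- \frac{27724}{11633} + \frac{1}{5655 + 1885}\right) = \left(0 + 36441\right) \left(- \frac{27724}{11633} + \frac{1}{5655 + 1885}\right) = 36441 \left(\left(-27724\right) \frac{1}{11633} + \frac{1}{7540}\right) = 36441 \left(- \frac{27724}{11633} + \frac{1}{7540}\right) = 36441 \left(- \frac{209027327}{87712820}\right) = - \frac{7617164823207}{87712820}$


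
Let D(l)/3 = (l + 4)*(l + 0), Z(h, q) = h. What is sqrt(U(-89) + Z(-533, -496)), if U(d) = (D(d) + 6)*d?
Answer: I*sqrt(2020922) ≈ 1421.6*I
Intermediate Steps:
D(l) = 3*l*(4 + l) (D(l) = 3*((l + 4)*(l + 0)) = 3*((4 + l)*l) = 3*(l*(4 + l)) = 3*l*(4 + l))
U(d) = d*(6 + 3*d*(4 + d)) (U(d) = (3*d*(4 + d) + 6)*d = (6 + 3*d*(4 + d))*d = d*(6 + 3*d*(4 + d)))
sqrt(U(-89) + Z(-533, -496)) = sqrt(3*(-89)*(2 - 89*(4 - 89)) - 533) = sqrt(3*(-89)*(2 - 89*(-85)) - 533) = sqrt(3*(-89)*(2 + 7565) - 533) = sqrt(3*(-89)*7567 - 533) = sqrt(-2020389 - 533) = sqrt(-2020922) = I*sqrt(2020922)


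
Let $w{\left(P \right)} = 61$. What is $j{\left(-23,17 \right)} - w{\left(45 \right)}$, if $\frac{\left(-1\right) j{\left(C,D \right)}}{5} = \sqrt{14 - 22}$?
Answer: $-61 - 10 i \sqrt{2} \approx -61.0 - 14.142 i$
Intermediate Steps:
$j{\left(C,D \right)} = - 10 i \sqrt{2}$ ($j{\left(C,D \right)} = - 5 \sqrt{14 - 22} = - 5 \sqrt{-8} = - 5 \cdot 2 i \sqrt{2} = - 10 i \sqrt{2}$)
$j{\left(-23,17 \right)} - w{\left(45 \right)} = - 10 i \sqrt{2} - 61 = -61 - 10 i \sqrt{2}$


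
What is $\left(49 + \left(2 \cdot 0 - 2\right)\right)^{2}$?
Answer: $2209$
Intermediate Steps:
$\left(49 + \left(2 \cdot 0 - 2\right)\right)^{2} = \left(49 + \left(0 - 2\right)\right)^{2} = \left(49 - 2\right)^{2} = 47^{2} = 2209$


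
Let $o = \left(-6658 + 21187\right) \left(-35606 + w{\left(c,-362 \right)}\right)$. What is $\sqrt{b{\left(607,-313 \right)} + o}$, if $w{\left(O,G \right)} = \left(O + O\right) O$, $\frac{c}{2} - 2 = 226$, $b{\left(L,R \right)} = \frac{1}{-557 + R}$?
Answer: $\frac{\sqrt{4181785240025730}}{870} \approx 74330.0$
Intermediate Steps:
$c = 456$ ($c = 4 + 2 \cdot 226 = 4 + 452 = 456$)
$w{\left(O,G \right)} = 2 O^{2}$ ($w{\left(O,G \right)} = 2 O O = 2 O^{2}$)
$o = 5524884714$ ($o = \left(-6658 + 21187\right) \left(-35606 + 2 \cdot 456^{2}\right) = 14529 \left(-35606 + 2 \cdot 207936\right) = 14529 \left(-35606 + 415872\right) = 14529 \cdot 380266 = 5524884714$)
$\sqrt{b{\left(607,-313 \right)} + o} = \sqrt{\frac{1}{-557 - 313} + 5524884714} = \sqrt{\frac{1}{-870} + 5524884714} = \sqrt{- \frac{1}{870} + 5524884714} = \sqrt{\frac{4806649701179}{870}} = \frac{\sqrt{4181785240025730}}{870}$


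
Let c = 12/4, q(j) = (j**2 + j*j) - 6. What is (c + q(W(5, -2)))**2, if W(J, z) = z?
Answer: 25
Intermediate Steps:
q(j) = -6 + 2*j**2 (q(j) = (j**2 + j**2) - 6 = 2*j**2 - 6 = -6 + 2*j**2)
c = 3 (c = 12*(1/4) = 3)
(c + q(W(5, -2)))**2 = (3 + (-6 + 2*(-2)**2))**2 = (3 + (-6 + 2*4))**2 = (3 + (-6 + 8))**2 = (3 + 2)**2 = 5**2 = 25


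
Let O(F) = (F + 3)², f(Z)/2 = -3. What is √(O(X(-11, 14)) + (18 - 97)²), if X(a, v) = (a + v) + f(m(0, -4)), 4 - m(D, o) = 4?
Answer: 79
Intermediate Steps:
m(D, o) = 0 (m(D, o) = 4 - 1*4 = 4 - 4 = 0)
f(Z) = -6 (f(Z) = 2*(-3) = -6)
X(a, v) = -6 + a + v (X(a, v) = (a + v) - 6 = -6 + a + v)
O(F) = (3 + F)²
√(O(X(-11, 14)) + (18 - 97)²) = √((3 + (-6 - 11 + 14))² + (18 - 97)²) = √((3 - 3)² + (-79)²) = √(0² + 6241) = √(0 + 6241) = √6241 = 79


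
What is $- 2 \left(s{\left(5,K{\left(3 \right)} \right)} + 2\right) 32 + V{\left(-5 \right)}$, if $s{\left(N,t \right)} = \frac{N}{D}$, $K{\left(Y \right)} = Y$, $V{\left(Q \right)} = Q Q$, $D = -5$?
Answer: $-39$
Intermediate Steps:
$V{\left(Q \right)} = Q^{2}$
$s{\left(N,t \right)} = - \frac{N}{5}$ ($s{\left(N,t \right)} = \frac{N}{-5} = N \left(- \frac{1}{5}\right) = - \frac{N}{5}$)
$- 2 \left(s{\left(5,K{\left(3 \right)} \right)} + 2\right) 32 + V{\left(-5 \right)} = - 2 \left(\left(- \frac{1}{5}\right) 5 + 2\right) 32 + \left(-5\right)^{2} = - 2 \left(-1 + 2\right) 32 + 25 = \left(-2\right) 1 \cdot 32 + 25 = \left(-2\right) 32 + 25 = -64 + 25 = -39$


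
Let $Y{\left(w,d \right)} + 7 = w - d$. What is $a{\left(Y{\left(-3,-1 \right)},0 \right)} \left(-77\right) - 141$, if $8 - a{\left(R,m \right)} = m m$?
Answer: $-757$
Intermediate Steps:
$Y{\left(w,d \right)} = -7 + w - d$ ($Y{\left(w,d \right)} = -7 - \left(d - w\right) = -7 + w - d$)
$a{\left(R,m \right)} = 8 - m^{2}$ ($a{\left(R,m \right)} = 8 - m m = 8 - m^{2}$)
$a{\left(Y{\left(-3,-1 \right)},0 \right)} \left(-77\right) - 141 = \left(8 - 0^{2}\right) \left(-77\right) - 141 = \left(8 - 0\right) \left(-77\right) - 141 = \left(8 + 0\right) \left(-77\right) - 141 = 8 \left(-77\right) - 141 = -616 - 141 = -757$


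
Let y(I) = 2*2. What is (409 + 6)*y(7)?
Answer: 1660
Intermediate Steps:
y(I) = 4
(409 + 6)*y(7) = (409 + 6)*4 = 415*4 = 1660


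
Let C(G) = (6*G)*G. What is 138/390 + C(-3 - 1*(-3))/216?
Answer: 23/65 ≈ 0.35385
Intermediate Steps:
C(G) = 6*G²
138/390 + C(-3 - 1*(-3))/216 = 138/390 + (6*(-3 - 1*(-3))²)/216 = 138*(1/390) + (6*(-3 + 3)²)*(1/216) = 23/65 + (6*0²)*(1/216) = 23/65 + (6*0)*(1/216) = 23/65 + 0*(1/216) = 23/65 + 0 = 23/65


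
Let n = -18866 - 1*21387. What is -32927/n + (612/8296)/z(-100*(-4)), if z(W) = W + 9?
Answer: 1643353723/2008544194 ≈ 0.81818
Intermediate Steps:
n = -40253 (n = -18866 - 21387 = -40253)
z(W) = 9 + W
-32927/n + (612/8296)/z(-100*(-4)) = -32927/(-40253) + (612/8296)/(9 - 100*(-4)) = -32927*(-1/40253) + (612*(1/8296))/(9 + 400) = 32927/40253 + (9/122)/409 = 32927/40253 + (9/122)*(1/409) = 32927/40253 + 9/49898 = 1643353723/2008544194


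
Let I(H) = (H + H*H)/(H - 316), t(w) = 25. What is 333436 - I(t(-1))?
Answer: 97030526/291 ≈ 3.3344e+5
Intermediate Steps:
I(H) = (H + H²)/(-316 + H)
333436 - I(t(-1)) = 333436 - 25*(1 + 25)/(-316 + 25) = 333436 - 25*26/(-291) = 333436 - 25*(-1)*26/291 = 333436 - 1*(-650/291) = 333436 + 650/291 = 97030526/291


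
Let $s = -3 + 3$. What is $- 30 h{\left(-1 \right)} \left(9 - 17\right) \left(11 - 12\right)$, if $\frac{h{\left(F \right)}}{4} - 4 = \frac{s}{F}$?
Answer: $-3840$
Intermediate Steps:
$s = 0$
$h{\left(F \right)} = 16$ ($h{\left(F \right)} = 16 + 4 \frac{0}{F} = 16 + 4 \cdot 0 = 16 + 0 = 16$)
$- 30 h{\left(-1 \right)} \left(9 - 17\right) \left(11 - 12\right) = \left(-30\right) 16 \left(9 - 17\right) \left(11 - 12\right) = - 480 \left(\left(-8\right) \left(-1\right)\right) = \left(-480\right) 8 = -3840$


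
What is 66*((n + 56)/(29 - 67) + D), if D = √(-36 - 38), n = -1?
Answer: -1815/19 + 66*I*√74 ≈ -95.526 + 567.75*I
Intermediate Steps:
D = I*√74 (D = √(-74) = I*√74 ≈ 8.6023*I)
66*((n + 56)/(29 - 67) + D) = 66*((-1 + 56)/(29 - 67) + I*√74) = 66*(55/(-38) + I*√74) = 66*(55*(-1/38) + I*√74) = 66*(-55/38 + I*√74) = -1815/19 + 66*I*√74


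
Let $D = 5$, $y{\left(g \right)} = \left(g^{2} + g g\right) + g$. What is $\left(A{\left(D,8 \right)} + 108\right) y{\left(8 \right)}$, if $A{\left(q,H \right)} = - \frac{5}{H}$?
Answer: $14603$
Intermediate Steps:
$y{\left(g \right)} = g + 2 g^{2}$ ($y{\left(g \right)} = \left(g^{2} + g^{2}\right) + g = 2 g^{2} + g = g + 2 g^{2}$)
$\left(A{\left(D,8 \right)} + 108\right) y{\left(8 \right)} = \left(- \frac{5}{8} + 108\right) 8 \left(1 + 2 \cdot 8\right) = \left(\left(-5\right) \frac{1}{8} + 108\right) 8 \left(1 + 16\right) = \left(- \frac{5}{8} + 108\right) 8 \cdot 17 = \frac{859}{8} \cdot 136 = 14603$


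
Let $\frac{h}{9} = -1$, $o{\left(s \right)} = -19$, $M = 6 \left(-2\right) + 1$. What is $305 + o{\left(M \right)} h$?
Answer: $476$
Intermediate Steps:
$M = -11$ ($M = -12 + 1 = -11$)
$h = -9$ ($h = 9 \left(-1\right) = -9$)
$305 + o{\left(M \right)} h = 305 - -171 = 305 + 171 = 476$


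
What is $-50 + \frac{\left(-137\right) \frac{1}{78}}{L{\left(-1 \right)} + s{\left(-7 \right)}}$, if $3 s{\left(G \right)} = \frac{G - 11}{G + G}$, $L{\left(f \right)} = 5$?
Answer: $- \frac{149159}{2964} \approx -50.324$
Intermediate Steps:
$s{\left(G \right)} = \frac{-11 + G}{6 G}$ ($s{\left(G \right)} = \frac{\left(G - 11\right) \frac{1}{G + G}}{3} = \frac{\left(-11 + G\right) \frac{1}{2 G}}{3} = \frac{\frac{1}{2} \frac{1}{G} \left(-11 + G\right)}{3} = \frac{-11 + G}{6 G}$)
$-50 + \frac{\left(-137\right) \frac{1}{78}}{L{\left(-1 \right)} + s{\left(-7 \right)}} = -50 + \frac{\left(-137\right) \frac{1}{78}}{5 + \frac{-11 - 7}{6 \left(-7\right)}} = -50 + \frac{\left(-137\right) \frac{1}{78}}{5 + \frac{1}{6} \left(- \frac{1}{7}\right) \left(-18\right)} = -50 - \frac{137}{78 \left(5 + \frac{3}{7}\right)} = -50 - \frac{137}{78 \cdot \frac{38}{7}} = -50 - \frac{959}{2964} = - \frac{149159}{2964}$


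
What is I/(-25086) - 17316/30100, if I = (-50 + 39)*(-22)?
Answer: -55209172/94386075 ≈ -0.58493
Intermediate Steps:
I = 242 (I = -11*(-22) = 242)
I/(-25086) - 17316/30100 = 242/(-25086) - 17316/30100 = 242*(-1/25086) - 17316*1/30100 = -121/12543 - 4329/7525 = -55209172/94386075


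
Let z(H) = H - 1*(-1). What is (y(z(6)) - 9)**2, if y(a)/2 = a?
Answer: 25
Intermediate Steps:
z(H) = 1 + H (z(H) = H + 1 = 1 + H)
y(a) = 2*a
(y(z(6)) - 9)**2 = (2*(1 + 6) - 9)**2 = (2*7 - 9)**2 = (14 - 9)**2 = 5**2 = 25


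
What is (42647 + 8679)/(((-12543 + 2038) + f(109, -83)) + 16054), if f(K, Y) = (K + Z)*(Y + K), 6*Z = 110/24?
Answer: 1847736/302503 ≈ 6.1082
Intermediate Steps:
Z = 55/72 (Z = (110/24)/6 = (110*(1/24))/6 = (1/6)*(55/12) = 55/72 ≈ 0.76389)
f(K, Y) = (55/72 + K)*(K + Y) (f(K, Y) = (K + 55/72)*(Y + K) = (55/72 + K)*(K + Y))
(42647 + 8679)/(((-12543 + 2038) + f(109, -83)) + 16054) = (42647 + 8679)/(((-12543 + 2038) + (109**2 + (55/72)*109 + (55/72)*(-83) + 109*(-83))) + 16054) = 51326/((-10505 + (11881 + 5995/72 - 4565/72 - 9047)) + 16054) = 51326/((-10505 + 102739/36) + 16054) = 51326/(-275441/36 + 16054) = 51326/(302503/36) = 51326*(36/302503) = 1847736/302503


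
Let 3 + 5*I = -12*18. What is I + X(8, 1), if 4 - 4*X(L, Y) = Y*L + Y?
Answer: -901/20 ≈ -45.050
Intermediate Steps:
X(L, Y) = 1 - Y/4 - L*Y/4 (X(L, Y) = 1 - (Y*L + Y)/4 = 1 - (L*Y + Y)/4 = 1 - (Y + L*Y)/4 = 1 + (-Y/4 - L*Y/4) = 1 - Y/4 - L*Y/4)
I = -219/5 (I = -3/5 + (-12*18)/5 = -3/5 + (1/5)*(-216) = -3/5 - 216/5 = -219/5 ≈ -43.800)
I + X(8, 1) = -219/5 + (1 - 1/4*1 - 1/4*8*1) = -219/5 + (1 - 1/4 - 2) = -219/5 - 5/4 = -901/20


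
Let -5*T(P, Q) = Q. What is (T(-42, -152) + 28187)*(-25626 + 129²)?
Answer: -253533339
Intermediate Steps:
T(P, Q) = -Q/5
(T(-42, -152) + 28187)*(-25626 + 129²) = (-⅕*(-152) + 28187)*(-25626 + 129²) = (152/5 + 28187)*(-25626 + 16641) = (141087/5)*(-8985) = -253533339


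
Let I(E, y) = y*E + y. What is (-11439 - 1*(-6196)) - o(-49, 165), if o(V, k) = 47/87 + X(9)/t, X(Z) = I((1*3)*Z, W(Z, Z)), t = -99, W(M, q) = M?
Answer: -5015632/957 ≈ -5241.0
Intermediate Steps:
I(E, y) = y + E*y (I(E, y) = E*y + y = y + E*y)
X(Z) = Z*(1 + 3*Z) (X(Z) = Z*(1 + (1*3)*Z) = Z*(1 + 3*Z))
o(V, k) = -1919/957 (o(V, k) = 47/87 + (9*(1 + 3*9))/(-99) = 47*(1/87) + (9*(1 + 27))*(-1/99) = 47/87 + (9*28)*(-1/99) = 47/87 + 252*(-1/99) = 47/87 - 28/11 = -1919/957)
(-11439 - 1*(-6196)) - o(-49, 165) = (-11439 - 1*(-6196)) - 1*(-1919/957) = (-11439 + 6196) + 1919/957 = -5243 + 1919/957 = -5015632/957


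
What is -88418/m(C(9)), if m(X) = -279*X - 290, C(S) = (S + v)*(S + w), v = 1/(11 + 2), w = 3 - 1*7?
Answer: 574717/84190 ≈ 6.8264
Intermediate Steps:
w = -4 (w = 3 - 7 = -4)
v = 1/13 ≈ 0.076923
C(S) = (-4 + S)*(1/13 + S) (C(S) = (S + 1/13)*(S - 4) = (1/13 + S)*(-4 + S) = (-4 + S)*(1/13 + S))
m(X) = -290 - 279*X
-88418/m(C(9)) = -88418/(-290 - 279*(-4/13 + 9² - 51/13*9)) = -88418/(-290 - 279*(-4/13 + 81 - 459/13)) = -88418/(-290 - 279*590/13) = -88418/(-290 - 164610/13) = -88418/(-168380/13) = -88418*(-13/168380) = 574717/84190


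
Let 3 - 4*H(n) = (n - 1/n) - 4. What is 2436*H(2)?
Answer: 6699/2 ≈ 3349.5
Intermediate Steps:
H(n) = 7/4 - n/4 + 1/(4*n) (H(n) = ¾ - ((n - 1/n) - 4)/4 = ¾ - (-4 + n - 1/n)/4 = ¾ + (1 - n/4 + 1/(4*n)) = 7/4 - n/4 + 1/(4*n))
2436*H(2) = 2436*((¼)*(1 - 1*2*(-7 + 2))/2) = 2436*((¼)*(½)*(1 - 1*2*(-5))) = 2436*((¼)*(½)*(1 + 10)) = 2436*((¼)*(½)*11) = 2436*(11/8) = 6699/2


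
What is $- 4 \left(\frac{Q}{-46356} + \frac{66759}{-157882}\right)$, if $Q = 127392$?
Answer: $\frac{3867930658}{304949083} \approx 12.684$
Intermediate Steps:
$- 4 \left(\frac{Q}{-46356} + \frac{66759}{-157882}\right) = - 4 \left(\frac{127392}{-46356} + \frac{66759}{-157882}\right) = - 4 \left(127392 \left(- \frac{1}{46356}\right) + 66759 \left(- \frac{1}{157882}\right)\right) = - 4 \left(- \frac{10616}{3863} - \frac{66759}{157882}\right) = \left(-4\right) \left(- \frac{1933965329}{609898166}\right) = \frac{3867930658}{304949083}$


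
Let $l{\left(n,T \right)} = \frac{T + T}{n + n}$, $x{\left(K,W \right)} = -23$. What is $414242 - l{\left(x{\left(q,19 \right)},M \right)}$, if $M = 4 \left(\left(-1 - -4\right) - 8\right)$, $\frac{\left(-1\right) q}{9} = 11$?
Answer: $\frac{9527546}{23} \approx 4.1424 \cdot 10^{5}$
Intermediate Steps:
$q = -99$ ($q = \left(-9\right) 11 = -99$)
$M = -20$ ($M = 4 \left(\left(-1 + 4\right) - 8\right) = 4 \left(3 - 8\right) = 4 \left(-5\right) = -20$)
$l{\left(n,T \right)} = \frac{T}{n}$ ($l{\left(n,T \right)} = \frac{2 T}{2 n} = 2 T \frac{1}{2 n} = \frac{T}{n}$)
$414242 - l{\left(x{\left(q,19 \right)},M \right)} = 414242 - - \frac{20}{-23} = 414242 - \left(-20\right) \left(- \frac{1}{23}\right) = 414242 - \frac{20}{23} = \frac{9527546}{23}$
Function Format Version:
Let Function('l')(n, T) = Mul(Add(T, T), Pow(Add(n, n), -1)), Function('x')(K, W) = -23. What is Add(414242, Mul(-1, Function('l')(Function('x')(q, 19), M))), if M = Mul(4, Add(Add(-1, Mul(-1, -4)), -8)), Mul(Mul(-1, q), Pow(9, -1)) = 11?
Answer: Rational(9527546, 23) ≈ 4.1424e+5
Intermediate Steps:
q = -99 (q = Mul(-9, 11) = -99)
M = -20 (M = Mul(4, Add(Add(-1, 4), -8)) = Mul(4, Add(3, -8)) = Mul(4, -5) = -20)
Function('l')(n, T) = Mul(T, Pow(n, -1)) (Function('l')(n, T) = Mul(Mul(2, T), Pow(Mul(2, n), -1)) = Mul(Mul(2, T), Mul(Rational(1, 2), Pow(n, -1))) = Mul(T, Pow(n, -1)))
Add(414242, Mul(-1, Function('l')(Function('x')(q, 19), M))) = Add(414242, Mul(-1, Mul(-20, Pow(-23, -1)))) = Add(414242, Mul(-1, Mul(-20, Rational(-1, 23)))) = Add(414242, Mul(-1, Rational(20, 23))) = Add(414242, Rational(-20, 23)) = Rational(9527546, 23)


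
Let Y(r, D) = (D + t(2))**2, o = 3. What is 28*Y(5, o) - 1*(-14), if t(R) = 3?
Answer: 1022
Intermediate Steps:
Y(r, D) = (3 + D)**2 (Y(r, D) = (D + 3)**2 = (3 + D)**2)
28*Y(5, o) - 1*(-14) = 28*(3 + 3)**2 - 1*(-14) = 28*6**2 + 14 = 28*36 + 14 = 1008 + 14 = 1022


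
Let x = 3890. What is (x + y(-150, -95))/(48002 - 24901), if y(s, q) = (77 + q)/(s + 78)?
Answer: 1197/7108 ≈ 0.16840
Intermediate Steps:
y(s, q) = (77 + q)/(78 + s)
(x + y(-150, -95))/(48002 - 24901) = (3890 + (77 - 95)/(78 - 150))/(48002 - 24901) = (3890 - 18/(-72))/23101 = (3890 - 1/72*(-18))*(1/23101) = (3890 + 1/4)*(1/23101) = (15561/4)*(1/23101) = 1197/7108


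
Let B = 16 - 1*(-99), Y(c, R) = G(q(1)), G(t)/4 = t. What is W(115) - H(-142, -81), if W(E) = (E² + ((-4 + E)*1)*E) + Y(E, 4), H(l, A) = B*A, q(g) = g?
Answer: 35309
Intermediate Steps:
G(t) = 4*t
Y(c, R) = 4 (Y(c, R) = 4*1 = 4)
B = 115 (B = 16 + 99 = 115)
H(l, A) = 115*A
W(E) = 4 + E² + E*(-4 + E) (W(E) = (E² + ((-4 + E)*1)*E) + 4 = (E² + (-4 + E)*E) + 4 = (E² + E*(-4 + E)) + 4 = 4 + E² + E*(-4 + E))
W(115) - H(-142, -81) = (4 - 4*115 + 2*115²) - 115*(-81) = (4 - 460 + 2*13225) - 1*(-9315) = (4 - 460 + 26450) + 9315 = 25994 + 9315 = 35309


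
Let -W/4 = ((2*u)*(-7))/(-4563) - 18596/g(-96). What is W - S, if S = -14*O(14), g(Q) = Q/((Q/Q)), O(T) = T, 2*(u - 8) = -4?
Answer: -1761035/3042 ≈ -578.91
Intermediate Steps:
u = 6 (u = 8 + (½)*(-4) = 8 - 2 = 6)
g(Q) = Q (g(Q) = Q/1 = Q*1 = Q)
S = -196 (S = -14*14 = -196)
W = -2357267/3042 (W = -4*(((2*6)*(-7))/(-4563) - 18596/(-96)) = -4*((12*(-7))*(-1/4563) - 18596*(-1/96)) = -4*(-84*(-1/4563) + 4649/24) = -4*(28/1521 + 4649/24) = -4*2357267/12168 = -2357267/3042 ≈ -774.91)
W - S = -2357267/3042 - 1*(-196) = -2357267/3042 + 196 = -1761035/3042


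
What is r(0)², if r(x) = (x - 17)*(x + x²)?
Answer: 0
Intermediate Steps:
r(x) = (-17 + x)*(x + x²)
r(0)² = (0*(-17 + 0² - 16*0))² = (0*(-17 + 0 + 0))² = (0*(-17))² = 0² = 0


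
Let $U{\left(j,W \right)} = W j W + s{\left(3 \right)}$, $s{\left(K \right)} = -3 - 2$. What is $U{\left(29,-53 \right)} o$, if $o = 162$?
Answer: $13195872$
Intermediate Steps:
$s{\left(K \right)} = -5$ ($s{\left(K \right)} = -3 - 2 = -5$)
$U{\left(j,W \right)} = -5 + j W^{2}$ ($U{\left(j,W \right)} = W j W - 5 = j W^{2} - 5 = -5 + j W^{2}$)
$U{\left(29,-53 \right)} o = \left(-5 + 29 \left(-53\right)^{2}\right) 162 = \left(-5 + 29 \cdot 2809\right) 162 = \left(-5 + 81461\right) 162 = 81456 \cdot 162 = 13195872$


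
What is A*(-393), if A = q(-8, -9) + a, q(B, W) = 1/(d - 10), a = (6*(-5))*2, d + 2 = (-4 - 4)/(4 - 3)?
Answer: 471993/20 ≈ 23600.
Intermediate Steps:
d = -10 (d = -2 + (-4 - 4)/(4 - 3) = -2 - 8/1 = -2 - 8*1 = -2 - 8 = -10)
a = -60 (a = -30*2 = -60)
q(B, W) = -1/20 (q(B, W) = 1/(-10 - 10) = 1/(-20) = -1/20)
A = -1201/20 (A = -1/20 - 60 = -1201/20 ≈ -60.050)
A*(-393) = -1201/20*(-393) = 471993/20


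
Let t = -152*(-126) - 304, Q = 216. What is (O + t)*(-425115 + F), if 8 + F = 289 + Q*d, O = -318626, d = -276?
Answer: 145227452100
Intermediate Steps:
t = 18848 (t = 19152 - 304 = 18848)
F = -59335 (F = -8 + (289 + 216*(-276)) = -8 + (289 - 59616) = -8 - 59327 = -59335)
(O + t)*(-425115 + F) = (-318626 + 18848)*(-425115 - 59335) = -299778*(-484450) = 145227452100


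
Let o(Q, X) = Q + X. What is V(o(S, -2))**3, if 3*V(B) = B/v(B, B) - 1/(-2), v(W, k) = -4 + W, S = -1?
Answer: 2197/74088 ≈ 0.029654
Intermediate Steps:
V(B) = 1/6 + B/(3*(-4 + B)) (V(B) = (B/(-4 + B) - 1/(-2))/3 = (B/(-4 + B) - 1*(-1/2))/3 = (B/(-4 + B) + 1/2)/3 = (1/2 + B/(-4 + B))/3 = 1/6 + B/(3*(-4 + B)))
V(o(S, -2))**3 = ((-4 + 3*(-1 - 2))/(6*(-4 + (-1 - 2))))**3 = ((-4 + 3*(-3))/(6*(-4 - 3)))**3 = ((1/6)*(-4 - 9)/(-7))**3 = ((1/6)*(-1/7)*(-13))**3 = (13/42)**3 = 2197/74088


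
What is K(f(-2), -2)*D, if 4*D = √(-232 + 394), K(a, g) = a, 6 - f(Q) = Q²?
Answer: 9*√2/2 ≈ 6.3640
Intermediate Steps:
f(Q) = 6 - Q²
D = 9*√2/4 (D = √(-232 + 394)/4 = √162/4 = (9*√2)/4 = 9*√2/4 ≈ 3.1820)
K(f(-2), -2)*D = (6 - 1*(-2)²)*(9*√2/4) = (6 - 1*4)*(9*√2/4) = (6 - 4)*(9*√2/4) = 2*(9*√2/4) = 9*√2/2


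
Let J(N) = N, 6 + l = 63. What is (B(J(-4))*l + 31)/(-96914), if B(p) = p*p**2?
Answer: 3617/96914 ≈ 0.037322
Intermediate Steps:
l = 57 (l = -6 + 63 = 57)
B(p) = p**3
(B(J(-4))*l + 31)/(-96914) = ((-4)**3*57 + 31)/(-96914) = (-64*57 + 31)*(-1/96914) = (-3648 + 31)*(-1/96914) = -3617*(-1/96914) = 3617/96914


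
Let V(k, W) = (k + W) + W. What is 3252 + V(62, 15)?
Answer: 3344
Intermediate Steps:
V(k, W) = k + 2*W (V(k, W) = (W + k) + W = k + 2*W)
3252 + V(62, 15) = 3252 + (62 + 2*15) = 3252 + (62 + 30) = 3252 + 92 = 3344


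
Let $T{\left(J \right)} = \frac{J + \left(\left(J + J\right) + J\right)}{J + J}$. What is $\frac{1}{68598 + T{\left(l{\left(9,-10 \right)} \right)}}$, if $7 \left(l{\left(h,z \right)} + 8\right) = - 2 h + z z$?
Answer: $\frac{1}{68600} \approx 1.4577 \cdot 10^{-5}$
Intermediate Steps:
$l{\left(h,z \right)} = -8 - \frac{2 h}{7} + \frac{z^{2}}{7}$ ($l{\left(h,z \right)} = -8 + \frac{- 2 h + z z}{7} = -8 + \frac{- 2 h + z^{2}}{7} = -8 + \frac{z^{2} - 2 h}{7} = -8 - \left(- \frac{z^{2}}{7} + \frac{2 h}{7}\right) = -8 - \frac{2 h}{7} + \frac{z^{2}}{7}$)
$T{\left(J \right)} = 2$ ($T{\left(J \right)} = \frac{J + \left(2 J + J\right)}{2 J} = \left(J + 3 J\right) \frac{1}{2 J} = 4 J \frac{1}{2 J} = 2$)
$\frac{1}{68598 + T{\left(l{\left(9,-10 \right)} \right)}} = \frac{1}{68598 + 2} = \frac{1}{68600}$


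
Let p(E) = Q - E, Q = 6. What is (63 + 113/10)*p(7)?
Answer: -743/10 ≈ -74.300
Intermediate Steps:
p(E) = 6 - E
(63 + 113/10)*p(7) = (63 + 113/10)*(6 - 1*7) = (63 + 113*(1/10))*(6 - 7) = (63 + 113/10)*(-1) = (743/10)*(-1) = -743/10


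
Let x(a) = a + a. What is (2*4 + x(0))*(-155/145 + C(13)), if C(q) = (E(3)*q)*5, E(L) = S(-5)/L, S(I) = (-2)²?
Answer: 59576/87 ≈ 684.78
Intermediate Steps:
S(I) = 4
x(a) = 2*a
E(L) = 4/L
C(q) = 20*q/3 (C(q) = ((4/3)*q)*5 = ((4*(⅓))*q)*5 = (4*q/3)*5 = 20*q/3)
(2*4 + x(0))*(-155/145 + C(13)) = (2*4 + 2*0)*(-155/145 + (20/3)*13) = (8 + 0)*(-155*1/145 + 260/3) = 8*(-31/29 + 260/3) = 8*(7447/87) = 59576/87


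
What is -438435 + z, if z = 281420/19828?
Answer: -2173251940/4957 ≈ -4.3842e+5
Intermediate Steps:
z = 70355/4957 (z = 281420*(1/19828) = 70355/4957 ≈ 14.193)
-438435 + z = -438435 + 70355/4957 = -2173251940/4957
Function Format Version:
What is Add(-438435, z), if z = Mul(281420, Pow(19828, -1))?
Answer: Rational(-2173251940, 4957) ≈ -4.3842e+5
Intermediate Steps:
z = Rational(70355, 4957) (z = Mul(281420, Rational(1, 19828)) = Rational(70355, 4957) ≈ 14.193)
Add(-438435, z) = Add(-438435, Rational(70355, 4957)) = Rational(-2173251940, 4957)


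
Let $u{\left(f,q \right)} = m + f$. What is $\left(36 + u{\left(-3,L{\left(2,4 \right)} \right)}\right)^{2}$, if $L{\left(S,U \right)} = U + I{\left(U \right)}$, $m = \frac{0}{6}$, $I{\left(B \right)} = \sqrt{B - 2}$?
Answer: $1089$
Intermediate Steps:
$I{\left(B \right)} = \sqrt{-2 + B}$
$m = 0$ ($m = 0 \cdot \frac{1}{6} = 0$)
$L{\left(S,U \right)} = U + \sqrt{-2 + U}$
$u{\left(f,q \right)} = f$ ($u{\left(f,q \right)} = 0 + f = f$)
$\left(36 + u{\left(-3,L{\left(2,4 \right)} \right)}\right)^{2} = \left(36 - 3\right)^{2} = 33^{2} = 1089$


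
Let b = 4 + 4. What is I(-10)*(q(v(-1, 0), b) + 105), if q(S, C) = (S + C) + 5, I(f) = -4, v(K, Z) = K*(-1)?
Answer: -476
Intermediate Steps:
v(K, Z) = -K
b = 8
q(S, C) = 5 + C + S (q(S, C) = (C + S) + 5 = 5 + C + S)
I(-10)*(q(v(-1, 0), b) + 105) = -4*((5 + 8 - 1*(-1)) + 105) = -4*((5 + 8 + 1) + 105) = -4*(14 + 105) = -4*119 = -476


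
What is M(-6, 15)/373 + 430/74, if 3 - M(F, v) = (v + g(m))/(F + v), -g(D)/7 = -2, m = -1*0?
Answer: 721681/124209 ≈ 5.8102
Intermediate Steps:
m = 0
g(D) = 14 (g(D) = -7*(-2) = 14)
M(F, v) = 3 - (14 + v)/(F + v) (M(F, v) = 3 - (v + 14)/(F + v) = 3 - (14 + v)/(F + v))
M(-6, 15)/373 + 430/74 = ((-14 + 2*15 + 3*(-6))/(-6 + 15))/373 + 430/74 = ((-14 + 30 - 18)/9)*(1/373) + 430*(1/74) = ((1/9)*(-2))*(1/373) + 215/37 = -2/9*1/373 + 215/37 = -2/3357 + 215/37 = 721681/124209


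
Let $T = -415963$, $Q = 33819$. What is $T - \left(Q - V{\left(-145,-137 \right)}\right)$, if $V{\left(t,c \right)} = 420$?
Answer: $-449362$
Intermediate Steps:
$T - \left(Q - V{\left(-145,-137 \right)}\right) = -415963 + \left(420 - 33819\right) = -415963 - 33399 = -449362$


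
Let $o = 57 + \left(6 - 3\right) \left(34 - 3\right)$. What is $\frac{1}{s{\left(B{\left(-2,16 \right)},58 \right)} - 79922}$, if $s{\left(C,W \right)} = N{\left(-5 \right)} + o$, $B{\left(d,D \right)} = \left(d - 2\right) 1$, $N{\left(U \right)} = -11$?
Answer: $- \frac{1}{79783} \approx -1.2534 \cdot 10^{-5}$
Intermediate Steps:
$o = 150$ ($o = 57 + 3 \cdot 31 = 57 + 93 = 150$)
$B{\left(d,D \right)} = -2 + d$ ($B{\left(d,D \right)} = \left(-2 + d\right) 1 = -2 + d$)
$s{\left(C,W \right)} = 139$ ($s{\left(C,W \right)} = -11 + 150 = 139$)
$\frac{1}{s{\left(B{\left(-2,16 \right)},58 \right)} - 79922} = \frac{1}{139 - 79922} = \frac{1}{-79783} = - \frac{1}{79783}$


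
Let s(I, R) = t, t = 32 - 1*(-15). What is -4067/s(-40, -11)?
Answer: -4067/47 ≈ -86.532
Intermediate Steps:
t = 47 (t = 32 + 15 = 47)
s(I, R) = 47
-4067/s(-40, -11) = -4067/47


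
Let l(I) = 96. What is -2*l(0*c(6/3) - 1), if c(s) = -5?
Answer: -192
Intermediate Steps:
-2*l(0*c(6/3) - 1) = -2*96 = -192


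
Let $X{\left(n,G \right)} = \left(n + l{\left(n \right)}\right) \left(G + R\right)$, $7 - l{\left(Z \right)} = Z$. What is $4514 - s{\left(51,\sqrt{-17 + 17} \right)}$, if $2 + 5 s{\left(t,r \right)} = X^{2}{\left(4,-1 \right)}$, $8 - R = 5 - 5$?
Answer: $\frac{20171}{5} \approx 4034.2$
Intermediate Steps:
$l{\left(Z \right)} = 7 - Z$
$R = 8$ ($R = 8 - \left(5 - 5\right) = 8 - 0 = 8 + 0 = 8$)
$X{\left(n,G \right)} = 56 + 7 G$ ($X{\left(n,G \right)} = \left(n - \left(-7 + n\right)\right) \left(G + 8\right) = 7 \left(8 + G\right) = 56 + 7 G$)
$s{\left(t,r \right)} = \frac{2399}{5}$ ($s{\left(t,r \right)} = - \frac{2}{5} + \frac{\left(56 + 7 \left(-1\right)\right)^{2}}{5} = - \frac{2}{5} + \frac{\left(56 - 7\right)^{2}}{5} = - \frac{2}{5} + \frac{49^{2}}{5} = - \frac{2}{5} + \frac{1}{5} \cdot 2401 = - \frac{2}{5} + \frac{2401}{5} = \frac{2399}{5}$)
$4514 - s{\left(51,\sqrt{-17 + 17} \right)} = 4514 - \frac{2399}{5} = \frac{20171}{5}$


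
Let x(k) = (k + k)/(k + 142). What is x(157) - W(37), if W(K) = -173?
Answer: 52041/299 ≈ 174.05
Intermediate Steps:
x(k) = 2*k/(142 + k) (x(k) = (2*k)/(142 + k) = 2*k/(142 + k))
x(157) - W(37) = 2*157/(142 + 157) - 1*(-173) = 2*157/299 + 173 = 2*157*(1/299) + 173 = 314/299 + 173 = 52041/299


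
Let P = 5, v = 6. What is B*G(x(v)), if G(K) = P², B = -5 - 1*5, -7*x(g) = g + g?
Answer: -250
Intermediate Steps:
x(g) = -2*g/7 (x(g) = -(g + g)/7 = -2*g/7)
B = -10 (B = -5 - 5 = -10)
G(K) = 25 (G(K) = 5² = 25)
B*G(x(v)) = -10*25 = -250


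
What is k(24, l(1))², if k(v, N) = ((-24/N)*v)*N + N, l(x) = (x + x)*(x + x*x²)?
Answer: 327184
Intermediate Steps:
l(x) = 2*x*(x + x³) (l(x) = (2*x)*(x + x³) = 2*x*(x + x³))
k(v, N) = N - 24*v (k(v, N) = (-24*v/N)*N + N = -24*v + N = N - 24*v)
k(24, l(1))² = (2*1²*(1 + 1²) - 24*24)² = (2*1*(1 + 1) - 576)² = (2*1*2 - 576)² = (4 - 576)² = (-572)² = 327184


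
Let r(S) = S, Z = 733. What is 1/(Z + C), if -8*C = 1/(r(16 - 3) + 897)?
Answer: 7280/5336239 ≈ 0.0013643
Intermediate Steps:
C = -1/7280 (C = -1/(8*((16 - 3) + 897)) = -1/(8*(13 + 897)) = -1/8/910 = -1/8*1/910 = -1/7280 ≈ -0.00013736)
1/(Z + C) = 1/(733 - 1/7280) = 1/(5336239/7280) = 7280/5336239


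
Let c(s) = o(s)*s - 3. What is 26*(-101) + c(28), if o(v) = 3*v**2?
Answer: 63227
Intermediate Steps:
c(s) = -3 + 3*s**3 (c(s) = (3*s**2)*s - 3 = 3*s**3 - 3 = -3 + 3*s**3)
26*(-101) + c(28) = 26*(-101) + (-3 + 3*28**3) = -2626 + (-3 + 3*21952) = -2626 + (-3 + 65856) = -2626 + 65853 = 63227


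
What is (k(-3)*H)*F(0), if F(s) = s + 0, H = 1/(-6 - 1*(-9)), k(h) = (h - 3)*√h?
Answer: 0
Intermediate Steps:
k(h) = √h*(-3 + h) (k(h) = (-3 + h)*√h = √h*(-3 + h))
H = ⅓ (H = 1/(-6 + 9) = 1/3 = ⅓ ≈ 0.33333)
F(s) = s
(k(-3)*H)*F(0) = ((√(-3)*(-3 - 3))*(⅓))*0 = (((I*√3)*(-6))*(⅓))*0 = (-6*I*√3*(⅓))*0 = -2*I*√3*0 = 0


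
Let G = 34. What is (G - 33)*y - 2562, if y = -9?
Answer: -2571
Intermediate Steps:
(G - 33)*y - 2562 = (34 - 33)*(-9) - 2562 = 1*(-9) - 2562 = -9 - 2562 = -2571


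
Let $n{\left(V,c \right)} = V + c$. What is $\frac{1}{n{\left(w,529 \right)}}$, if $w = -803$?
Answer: $- \frac{1}{274} \approx -0.0036496$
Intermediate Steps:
$\frac{1}{n{\left(w,529 \right)}} = \frac{1}{-803 + 529} = \frac{1}{-274} = - \frac{1}{274}$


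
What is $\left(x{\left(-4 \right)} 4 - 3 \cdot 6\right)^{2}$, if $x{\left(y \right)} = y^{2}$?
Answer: $2116$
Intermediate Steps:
$\left(x{\left(-4 \right)} 4 - 3 \cdot 6\right)^{2} = \left(\left(-4\right)^{2} \cdot 4 - 3 \cdot 6\right)^{2} = \left(16 \cdot 4 - 18\right)^{2} = \left(64 - 18\right)^{2} = 46^{2} = 2116$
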